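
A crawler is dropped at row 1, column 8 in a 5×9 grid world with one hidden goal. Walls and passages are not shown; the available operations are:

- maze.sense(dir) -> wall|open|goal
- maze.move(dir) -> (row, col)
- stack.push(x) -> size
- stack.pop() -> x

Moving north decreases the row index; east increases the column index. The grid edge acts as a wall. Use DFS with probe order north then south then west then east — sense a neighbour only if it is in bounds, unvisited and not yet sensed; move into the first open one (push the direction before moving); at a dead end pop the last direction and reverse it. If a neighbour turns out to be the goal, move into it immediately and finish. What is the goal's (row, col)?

>> sense(dir=north)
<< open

>> push(x=north)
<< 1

>> move(dir=north)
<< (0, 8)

>> sense(dir=west)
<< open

>> push(x=west)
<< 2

>> move(dir=west)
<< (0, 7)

>> sense(dir=south)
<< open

>> push(x=south)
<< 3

>> move(dir=south)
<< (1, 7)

>> sense(dir=south)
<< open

>> push(x=south)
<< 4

>> move(dir=south)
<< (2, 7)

>> sense(dir=south)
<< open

>> push(x=south)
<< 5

>> move(dir=south)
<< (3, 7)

>> sense(dir=south)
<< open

>> push(x=south)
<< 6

>> move(dir=south)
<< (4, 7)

>> sense(dir=west)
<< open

>> push(x=west)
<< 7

>> move(dir=west)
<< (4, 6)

>> sense(dir=north)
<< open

>> push(x=north)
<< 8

>> move(dir=north)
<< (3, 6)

>> sense(dir=north)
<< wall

>> sense(dir=west)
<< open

>> push(x=west)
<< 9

>> move(dir=west)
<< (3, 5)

>> sense(dir=north)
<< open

>> push(x=north)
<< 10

>> move(dir=north)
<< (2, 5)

>> sense(dir=north)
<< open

>> push(x=north)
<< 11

>> move(dir=north)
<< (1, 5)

>> sense(dir=north)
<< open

>> push(x=north)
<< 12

>> move(dir=north)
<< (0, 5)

>> sense(dir=west)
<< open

>> push(x=west)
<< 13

>> move(dir=west)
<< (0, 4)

>> sense(dir=south)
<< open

>> push(x=south)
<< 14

>> move(dir=south)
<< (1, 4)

>> sense(dir=south)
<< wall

>> sense(dir=west)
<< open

>> push(x=west)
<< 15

>> move(dir=west)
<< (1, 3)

>> sense(dir=north)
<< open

>> push(x=north)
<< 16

>> move(dir=north)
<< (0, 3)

>> sense(dir=west)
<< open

>> push(x=west)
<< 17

>> move(dir=west)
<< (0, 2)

>> sense(dir=south)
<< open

>> push(x=south)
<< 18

>> move(dir=south)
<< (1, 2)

>> sense(dir=south)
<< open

>> push(x=south)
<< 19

>> move(dir=south)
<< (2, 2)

>> sense(dir=south)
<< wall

>> sense(dir=west)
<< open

>> push(x=west)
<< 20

>> move(dir=west)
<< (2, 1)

>> sense(dir=north)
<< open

>> push(x=north)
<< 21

>> move(dir=north)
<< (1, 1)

>> sense(dir=north)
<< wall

>> sense(dir=west)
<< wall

>> pop()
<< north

>> move(dir=south)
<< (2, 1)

>> sense(dir=south)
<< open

>> push(x=south)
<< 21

>> move(dir=south)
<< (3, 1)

>> sense(dir=south)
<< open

>> push(x=south)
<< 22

>> move(dir=south)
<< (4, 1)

>> sense(dir=west)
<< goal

>> move(dir=west)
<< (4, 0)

Answer: (4, 0)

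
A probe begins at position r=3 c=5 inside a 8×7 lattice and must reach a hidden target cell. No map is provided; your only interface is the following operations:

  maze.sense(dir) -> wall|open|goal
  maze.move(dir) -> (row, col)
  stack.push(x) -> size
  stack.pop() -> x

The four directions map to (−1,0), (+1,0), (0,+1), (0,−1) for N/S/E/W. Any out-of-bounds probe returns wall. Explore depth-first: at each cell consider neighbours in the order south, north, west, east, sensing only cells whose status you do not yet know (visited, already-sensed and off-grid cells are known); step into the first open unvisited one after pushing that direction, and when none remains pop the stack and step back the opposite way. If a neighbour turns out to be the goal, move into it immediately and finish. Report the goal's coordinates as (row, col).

I use sense using dir='south', : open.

I use push using x='south', and see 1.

Now I run move using dir='south', : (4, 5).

Then sense using dir='south', giving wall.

Next I call sense using dir='west', : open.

I use push using x='west', → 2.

I run move using dir='west', which returns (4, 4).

I try sense using dir='south', which returns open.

Then push using x='south', → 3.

Now I run move using dir='south', and observe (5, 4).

I run sense using dir='south', which returns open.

Then push using x='south', : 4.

I call move using dir='south', and see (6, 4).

Using sense using dir='south', → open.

Calling push using x='south', : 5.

I invoke move using dir='south', giving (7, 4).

Then sense using dir='west', giving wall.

I use sense using dir='east', and see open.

I run push using x='east', : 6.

Next I call move using dir='east', yielding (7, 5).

I call sense using dir='north', → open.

Invoking push using x='north', : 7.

Then move using dir='north', : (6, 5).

Using sense using dir='east', and see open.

I run push using x='east', and observe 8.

I call move using dir='east', and observe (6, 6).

Next I call sense using dir='south', : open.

Next I call push using x='south', and observe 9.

I use move using dir='south', giving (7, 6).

I call pop, and observe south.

I use move using dir='north', yielding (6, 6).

I run sense using dir='north', giving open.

Then push using x='north', → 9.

Then move using dir='north', — result: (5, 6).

Now I run sense using dir='north', and observe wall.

Using pop(), giving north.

I use move using dir='south', giving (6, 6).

Invoking pop(), which returns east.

Using move using dir='west', → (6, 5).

Calling pop(), and observe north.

I call move using dir='south', → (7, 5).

I run pop, giving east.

Next I call move using dir='west', and see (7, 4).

I invoke pop, yielding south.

I run move using dir='north', → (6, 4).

Calling sense using dir='west', and observe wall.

Then pop, giving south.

Next I call move using dir='north', which returns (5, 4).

Calling sense using dir='west', and see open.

I use push using x='west', yielding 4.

Next I call move using dir='west', yielding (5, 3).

Now I run sense using dir='north', which returns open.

Invoking push using x='north', which returns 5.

I run move using dir='north', → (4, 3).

I use sense using dir='north', → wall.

I try sense using dir='west', — result: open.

Calling push using x='west', and see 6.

I use move using dir='west', : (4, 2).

Now I run sense using dir='south', : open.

I invoke push using x='south', and see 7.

Invoking move using dir='south', yielding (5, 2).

I invoke sense using dir='south', which returns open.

Then push using x='south', giving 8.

I try move using dir='south', and see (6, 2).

I call sense using dir='south', which returns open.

Then push using x='south', and observe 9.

Using move using dir='south', and see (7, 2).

I try sense using dir='west', yielding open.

I use push using x='west', yielding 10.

Calling move using dir='west', which returns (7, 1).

I run sense using dir='north', and see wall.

Now I run sense using dir='west', giving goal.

Calling move using dir='west', which returns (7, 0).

Answer: (7, 0)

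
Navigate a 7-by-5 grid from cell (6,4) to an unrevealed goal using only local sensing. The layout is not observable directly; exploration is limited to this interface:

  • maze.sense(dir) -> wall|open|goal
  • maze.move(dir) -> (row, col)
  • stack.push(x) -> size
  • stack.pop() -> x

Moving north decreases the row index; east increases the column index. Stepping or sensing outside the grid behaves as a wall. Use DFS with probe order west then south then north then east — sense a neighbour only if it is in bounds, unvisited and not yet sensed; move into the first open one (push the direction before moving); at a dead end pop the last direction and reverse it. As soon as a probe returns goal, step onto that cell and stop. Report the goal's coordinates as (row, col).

Do: maze.sense[dir→west]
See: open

Do: stack.push[x→west]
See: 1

Do: maze.move[dir→west]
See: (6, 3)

Do: maze.sense[dir→west]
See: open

Do: stack.push[x→west]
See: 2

Do: maze.move[dir→west]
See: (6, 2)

Do: maze.sense[dir→west]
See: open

Do: stack.push[x→west]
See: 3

Do: maze.move[dir→west]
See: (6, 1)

Do: maze.sense[dir→west]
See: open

Do: stack.push[x→west]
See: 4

Do: maze.move[dir→west]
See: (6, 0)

Do: maze.sense[dir→north]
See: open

Do: stack.push[x→north]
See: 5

Do: maze.move[dir→north]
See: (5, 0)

Do: maze.sense[dir→north]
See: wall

Do: maze.sense[dir→east]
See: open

Do: stack.push[x→east]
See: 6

Do: maze.move[dir→east]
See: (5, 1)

Do: maze.sense[dir→north]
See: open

Do: stack.push[x→north]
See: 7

Do: maze.move[dir→north]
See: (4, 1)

Do: maze.sense[dir→north]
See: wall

Do: maze.sense[dir→east]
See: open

Do: stack.push[x→east]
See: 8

Do: maze.move[dir→east]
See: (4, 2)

Do: maze.sense[dir→south]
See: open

Do: stack.push[x→south]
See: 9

Do: maze.move[dir→south]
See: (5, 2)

Do: maze.sense[dir→east]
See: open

Do: stack.push[x→east]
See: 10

Do: maze.move[dir→east]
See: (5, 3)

Do: maze.sense[dir→north]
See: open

Do: stack.push[x→north]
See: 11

Do: maze.move[dir→north]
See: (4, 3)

Do: maze.sense[dir→north]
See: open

Do: stack.push[x→north]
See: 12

Do: maze.move[dir→north]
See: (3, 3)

Do: maze.sense[dir→west]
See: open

Do: stack.push[x→west]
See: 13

Do: maze.move[dir→west]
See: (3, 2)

Do: maze.sense[dir→north]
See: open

Do: stack.push[x→north]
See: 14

Do: maze.move[dir→north]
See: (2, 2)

Do: maze.sense[dir→west]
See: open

Do: stack.push[x→west]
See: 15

Do: maze.move[dir→west]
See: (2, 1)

Do: maze.sense[dir→west]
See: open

Do: stack.push[x→west]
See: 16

Do: maze.move[dir→west]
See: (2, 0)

Do: maze.sense[dir→south]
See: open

Do: stack.push[x→south]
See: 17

Do: maze.move[dir→south]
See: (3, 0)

Do: stack.pop[]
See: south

Do: maze.move[dir→north]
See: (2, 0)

Do: maze.sense[dir→north]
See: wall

Do: stack.pop[]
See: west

Do: maze.move[dir→east]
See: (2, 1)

Do: maze.sense[dir→north]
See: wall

Do: stack.pop[]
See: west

Do: maze.move[dir→east]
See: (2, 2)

Do: maze.sense[dir→north]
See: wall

Do: maze.sense[dir→east]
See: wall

Do: stack.pop[]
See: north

Do: maze.move[dir→south]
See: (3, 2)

Do: stack.pop[]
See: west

Do: maze.move[dir→east]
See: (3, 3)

Do: maze.sense[dir→east]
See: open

Do: stack.push[x→east]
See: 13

Do: maze.move[dir→east]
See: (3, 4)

Do: maze.sense[dir→south]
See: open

Do: stack.push[x→south]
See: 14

Do: maze.move[dir→south]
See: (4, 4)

Do: maze.sense[dir→south]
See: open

Do: stack.push[x→south]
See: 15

Do: maze.move[dir→south]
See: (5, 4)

Do: stack.pop[]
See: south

Do: maze.move[dir→north]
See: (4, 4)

Do: stack.pop[]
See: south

Do: maze.move[dir→north]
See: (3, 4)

Do: maze.sense[dir→north]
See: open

Do: stack.push[x→north]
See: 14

Do: maze.move[dir→north]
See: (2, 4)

Do: maze.sense[dir→north]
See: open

Do: stack.push[x→north]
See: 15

Do: maze.move[dir→north]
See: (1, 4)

Do: maze.sense[dir→west]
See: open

Do: stack.push[x→west]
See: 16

Do: maze.move[dir→west]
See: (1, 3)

Do: maze.sense[dir→north]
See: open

Do: stack.push[x→north]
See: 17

Do: maze.move[dir→north]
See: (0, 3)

Do: maze.sense[dir→west]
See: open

Do: stack.push[x→west]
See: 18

Do: maze.move[dir→west]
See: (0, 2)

Do: maze.sense[dir→west]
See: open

Do: stack.push[x→west]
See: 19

Do: maze.move[dir→west]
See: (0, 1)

Do: maze.sense[dir→west]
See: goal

Do: maze.move[dir→west]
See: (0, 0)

Answer: (0, 0)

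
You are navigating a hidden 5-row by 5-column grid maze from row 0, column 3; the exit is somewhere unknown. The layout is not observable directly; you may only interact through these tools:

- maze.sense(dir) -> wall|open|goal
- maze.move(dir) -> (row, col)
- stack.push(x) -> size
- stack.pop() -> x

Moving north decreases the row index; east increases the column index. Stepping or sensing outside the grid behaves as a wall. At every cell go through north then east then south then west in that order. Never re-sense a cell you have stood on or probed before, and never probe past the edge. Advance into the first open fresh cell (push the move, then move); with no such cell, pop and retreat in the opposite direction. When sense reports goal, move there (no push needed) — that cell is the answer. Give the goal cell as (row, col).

Calling maze.sense on dir='east', : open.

Next I call stack.push on x='east', : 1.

I invoke maze.move on dir='east', giving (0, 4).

I try maze.sense on dir='south', giving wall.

I use stack.pop(), and see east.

Using maze.move on dir='west', giving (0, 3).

Next I call maze.sense on dir='south', and observe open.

Using stack.push on x='south', : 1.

I try maze.move on dir='south', giving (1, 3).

I invoke maze.sense on dir='south', : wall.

Using maze.sense on dir='west', → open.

I use stack.push on x='west', yielding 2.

Using maze.move on dir='west', : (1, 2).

I invoke maze.sense on dir='north', and observe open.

Now I run stack.push on x='north', yielding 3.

Then maze.move on dir='north', giving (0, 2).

Invoking maze.sense on dir='west', → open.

I run stack.push on x='west', and get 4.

Using maze.move on dir='west', : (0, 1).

I run maze.sense on dir='south', : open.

I try stack.push on x='south', and observe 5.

Invoking maze.move on dir='south', and see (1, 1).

Then maze.sense on dir='south', → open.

Next I call stack.push on x='south', : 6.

Calling maze.move on dir='south', — result: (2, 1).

I invoke maze.sense on dir='east', → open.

Using stack.push on x='east', and observe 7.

Calling maze.move on dir='east', and get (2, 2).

Calling maze.sense on dir='south', and see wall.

I try stack.pop(), giving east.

Using maze.move on dir='west', giving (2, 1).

Then maze.sense on dir='south', and see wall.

Invoking maze.sense on dir='west', and observe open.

Invoking stack.push on x='west', and see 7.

I call maze.move on dir='west', and see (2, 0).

Using maze.sense on dir='north', and see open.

Invoking stack.push on x='north', and see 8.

Using maze.move on dir='north', giving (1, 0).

Invoking maze.sense on dir='north', → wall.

I run stack.pop(), : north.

Now I run maze.move on dir='south', giving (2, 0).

Now I run maze.sense on dir='south', and see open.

Then stack.push on x='south', and observe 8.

I call maze.move on dir='south', and see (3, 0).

Then maze.sense on dir='south', giving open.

Next I call stack.push on x='south', giving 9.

Invoking maze.move on dir='south', and observe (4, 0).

Using maze.sense on dir='east', → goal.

Calling maze.move on dir='east', : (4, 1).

Answer: (4, 1)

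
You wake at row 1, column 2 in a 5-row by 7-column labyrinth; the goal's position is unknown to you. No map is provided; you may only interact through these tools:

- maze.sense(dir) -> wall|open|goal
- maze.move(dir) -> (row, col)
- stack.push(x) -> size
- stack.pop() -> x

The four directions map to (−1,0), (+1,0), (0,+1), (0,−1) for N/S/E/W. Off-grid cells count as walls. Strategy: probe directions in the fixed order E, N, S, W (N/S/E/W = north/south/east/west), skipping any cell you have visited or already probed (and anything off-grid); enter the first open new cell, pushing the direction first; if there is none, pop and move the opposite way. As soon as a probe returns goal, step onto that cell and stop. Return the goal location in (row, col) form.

Calling maze.sense on dir→east, which returns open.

Using stack.push on x→east, → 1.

I invoke maze.move on dir→east, : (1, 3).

I run maze.sense on dir→east, → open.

I use stack.push on x→east, yielding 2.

I use maze.move on dir→east, → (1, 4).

I invoke maze.sense on dir→east, → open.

Now I run stack.push on x→east, and get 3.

I try maze.move on dir→east, : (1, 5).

Now I run maze.sense on dir→east, — result: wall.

I try maze.sense on dir→north, and observe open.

I invoke stack.push on x→north, giving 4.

Invoking maze.move on dir→north, : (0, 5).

Then maze.sense on dir→east, giving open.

I use stack.push on x→east, and observe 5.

I call maze.move on dir→east, and see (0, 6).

I use stack.pop(), : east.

Then maze.move on dir→west, → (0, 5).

Invoking maze.sense on dir→west, and see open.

I use stack.push on x→west, which returns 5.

I run maze.move on dir→west, yielding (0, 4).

I invoke maze.sense on dir→west, → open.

Now I run stack.push on x→west, and see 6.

I run maze.move on dir→west, — result: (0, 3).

Next I call maze.sense on dir→west, yielding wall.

I call stack.pop(), yielding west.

Next I call maze.move on dir→east, → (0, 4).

Using stack.pop(), which returns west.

Then maze.move on dir→east, which returns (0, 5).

I try stack.pop(), yielding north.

Next I call maze.move on dir→south, yielding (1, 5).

I invoke maze.sense on dir→south, and see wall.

I invoke stack.pop, : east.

Using maze.move on dir→west, yielding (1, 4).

Now I run maze.sense on dir→south, and get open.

Now I run stack.push on x→south, which returns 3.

Then maze.move on dir→south, and get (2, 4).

Calling maze.sense on dir→south, — result: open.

Now I run stack.push on x→south, and see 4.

I use maze.move on dir→south, giving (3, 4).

Calling maze.sense on dir→east, → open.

I use stack.push on x→east, and get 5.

I call maze.move on dir→east, and get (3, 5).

Calling maze.sense on dir→east, — result: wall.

Then maze.sense on dir→south, and see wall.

I run stack.pop(), : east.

I try maze.move on dir→west, yielding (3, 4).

Then maze.sense on dir→south, yielding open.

I try stack.push on x→south, and get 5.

Calling maze.move on dir→south, and observe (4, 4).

I use maze.sense on dir→west, → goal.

I call maze.move on dir→west, : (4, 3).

Answer: (4, 3)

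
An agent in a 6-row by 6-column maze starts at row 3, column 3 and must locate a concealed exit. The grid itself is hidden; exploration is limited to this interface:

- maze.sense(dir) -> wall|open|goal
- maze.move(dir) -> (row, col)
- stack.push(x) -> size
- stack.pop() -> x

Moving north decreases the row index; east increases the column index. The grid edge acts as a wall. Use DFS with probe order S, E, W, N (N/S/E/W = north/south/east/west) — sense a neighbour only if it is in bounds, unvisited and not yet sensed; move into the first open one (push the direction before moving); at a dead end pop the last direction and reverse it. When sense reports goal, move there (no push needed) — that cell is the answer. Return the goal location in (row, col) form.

[in] maze.sense south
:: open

[in] stack.push south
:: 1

[in] maze.move south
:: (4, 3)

[in] maze.sense south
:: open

[in] stack.push south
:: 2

[in] maze.move south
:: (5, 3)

[in] maze.sense east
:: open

[in] stack.push east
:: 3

[in] maze.move east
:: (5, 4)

[in] maze.sense east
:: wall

[in] maze.sense north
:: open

[in] stack.push north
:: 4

[in] maze.move north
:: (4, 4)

[in] maze.sense east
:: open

[in] stack.push east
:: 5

[in] maze.move east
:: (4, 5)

[in] maze.sense north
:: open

[in] stack.push north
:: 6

[in] maze.move north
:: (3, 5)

[in] maze.sense west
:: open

[in] stack.push west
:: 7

[in] maze.move west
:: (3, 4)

[in] maze.sense north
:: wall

[in] stack.pop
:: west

[in] maze.move east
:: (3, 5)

[in] maze.sense north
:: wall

[in] stack.pop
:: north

[in] maze.move south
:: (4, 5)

[in] stack.pop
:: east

[in] maze.move west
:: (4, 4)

[in] stack.pop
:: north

[in] maze.move south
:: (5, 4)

[in] stack.pop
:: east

[in] maze.move west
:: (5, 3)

[in] maze.sense west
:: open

[in] stack.push west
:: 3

[in] maze.move west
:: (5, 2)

[in] maze.sense west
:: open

[in] stack.push west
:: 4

[in] maze.move west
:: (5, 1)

[in] maze.sense west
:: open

[in] stack.push west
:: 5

[in] maze.move west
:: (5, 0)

[in] maze.sense north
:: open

[in] stack.push north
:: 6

[in] maze.move north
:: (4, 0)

[in] maze.sense east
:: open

[in] stack.push east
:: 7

[in] maze.move east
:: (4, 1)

[in] maze.sense east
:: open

[in] stack.push east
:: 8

[in] maze.move east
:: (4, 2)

[in] maze.sense north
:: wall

[in] stack.pop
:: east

[in] maze.move west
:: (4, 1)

[in] maze.sense north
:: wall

[in] stack.pop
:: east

[in] maze.move west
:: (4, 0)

[in] maze.sense north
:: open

[in] stack.push north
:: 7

[in] maze.move north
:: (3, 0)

[in] maze.sense north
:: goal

[in] maze.move north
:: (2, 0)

Answer: (2, 0)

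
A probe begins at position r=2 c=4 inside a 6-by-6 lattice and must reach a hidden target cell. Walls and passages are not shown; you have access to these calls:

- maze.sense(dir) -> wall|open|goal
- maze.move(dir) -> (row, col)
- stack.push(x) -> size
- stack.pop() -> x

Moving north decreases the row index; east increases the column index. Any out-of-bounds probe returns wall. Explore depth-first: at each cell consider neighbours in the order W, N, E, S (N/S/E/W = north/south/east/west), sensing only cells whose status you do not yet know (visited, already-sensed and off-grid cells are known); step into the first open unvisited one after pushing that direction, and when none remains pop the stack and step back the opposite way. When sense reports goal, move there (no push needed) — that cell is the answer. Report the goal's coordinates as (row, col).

CALL sense[dir=west]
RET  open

CALL push[x=west]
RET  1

CALL move[dir=west]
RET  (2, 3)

CALL sense[dir=west]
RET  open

CALL push[x=west]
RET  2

CALL move[dir=west]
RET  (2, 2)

CALL sense[dir=west]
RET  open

CALL push[x=west]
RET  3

CALL move[dir=west]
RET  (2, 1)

CALL sense[dir=west]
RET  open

CALL push[x=west]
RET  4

CALL move[dir=west]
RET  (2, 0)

CALL sense[dir=north]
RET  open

CALL push[x=north]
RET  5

CALL move[dir=north]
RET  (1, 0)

CALL sense[dir=north]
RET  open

CALL push[x=north]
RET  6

CALL move[dir=north]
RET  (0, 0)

CALL sense[dir=east]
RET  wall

CALL pop[]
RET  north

CALL move[dir=south]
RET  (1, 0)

CALL sense[dir=east]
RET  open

CALL push[x=east]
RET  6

CALL move[dir=east]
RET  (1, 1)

CALL sense[dir=east]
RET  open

CALL push[x=east]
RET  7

CALL move[dir=east]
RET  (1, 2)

CALL sense[dir=north]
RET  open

CALL push[x=north]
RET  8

CALL move[dir=north]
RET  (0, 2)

CALL sense[dir=east]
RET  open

CALL push[x=east]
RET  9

CALL move[dir=east]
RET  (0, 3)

CALL sense[dir=east]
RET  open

CALL push[x=east]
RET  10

CALL move[dir=east]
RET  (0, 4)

CALL sense[dir=east]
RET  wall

CALL sense[dir=south]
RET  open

CALL push[x=south]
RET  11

CALL move[dir=south]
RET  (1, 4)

CALL sense[dir=west]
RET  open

CALL push[x=west]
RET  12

CALL move[dir=west]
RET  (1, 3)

CALL pop[]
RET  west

CALL move[dir=east]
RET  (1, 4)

CALL sense[dir=east]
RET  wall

CALL pop[]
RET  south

CALL move[dir=north]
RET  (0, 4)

CALL pop[]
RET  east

CALL move[dir=west]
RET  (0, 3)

CALL pop[]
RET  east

CALL move[dir=west]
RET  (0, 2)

CALL pop[]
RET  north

CALL move[dir=south]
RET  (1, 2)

CALL pop[]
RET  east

CALL move[dir=west]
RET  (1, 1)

CALL pop[]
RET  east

CALL move[dir=west]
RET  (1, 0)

CALL pop[]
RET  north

CALL move[dir=south]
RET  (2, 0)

CALL sense[dir=south]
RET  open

CALL push[x=south]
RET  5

CALL move[dir=south]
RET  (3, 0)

CALL sense[dir=east]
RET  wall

CALL sense[dir=south]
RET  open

CALL push[x=south]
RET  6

CALL move[dir=south]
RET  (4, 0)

CALL sense[dir=east]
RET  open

CALL push[x=east]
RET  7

CALL move[dir=east]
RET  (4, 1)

CALL sense[dir=east]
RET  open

CALL push[x=east]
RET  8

CALL move[dir=east]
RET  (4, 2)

CALL sense[dir=north]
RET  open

CALL push[x=north]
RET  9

CALL move[dir=north]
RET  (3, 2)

CALL sense[dir=east]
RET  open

CALL push[x=east]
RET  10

CALL move[dir=east]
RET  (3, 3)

CALL sense[dir=east]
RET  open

CALL push[x=east]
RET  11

CALL move[dir=east]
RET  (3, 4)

CALL sense[dir=east]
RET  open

CALL push[x=east]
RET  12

CALL move[dir=east]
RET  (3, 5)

CALL sense[dir=north]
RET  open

CALL push[x=north]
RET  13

CALL move[dir=north]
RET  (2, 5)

CALL pop[]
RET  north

CALL move[dir=south]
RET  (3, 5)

CALL sense[dir=south]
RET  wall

CALL pop[]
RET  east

CALL move[dir=west]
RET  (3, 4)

CALL sense[dir=south]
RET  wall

CALL pop[]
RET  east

CALL move[dir=west]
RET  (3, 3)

CALL sense[dir=south]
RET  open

CALL push[x=south]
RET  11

CALL move[dir=south]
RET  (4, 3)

CALL sense[dir=south]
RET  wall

CALL pop[]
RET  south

CALL move[dir=north]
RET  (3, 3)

CALL pop[]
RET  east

CALL move[dir=west]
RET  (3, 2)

CALL pop[]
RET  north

CALL move[dir=south]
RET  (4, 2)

CALL sense[dir=south]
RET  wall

CALL pop[]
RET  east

CALL move[dir=west]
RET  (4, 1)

CALL sense[dir=south]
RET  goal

CALL move[dir=south]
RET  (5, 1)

Answer: (5, 1)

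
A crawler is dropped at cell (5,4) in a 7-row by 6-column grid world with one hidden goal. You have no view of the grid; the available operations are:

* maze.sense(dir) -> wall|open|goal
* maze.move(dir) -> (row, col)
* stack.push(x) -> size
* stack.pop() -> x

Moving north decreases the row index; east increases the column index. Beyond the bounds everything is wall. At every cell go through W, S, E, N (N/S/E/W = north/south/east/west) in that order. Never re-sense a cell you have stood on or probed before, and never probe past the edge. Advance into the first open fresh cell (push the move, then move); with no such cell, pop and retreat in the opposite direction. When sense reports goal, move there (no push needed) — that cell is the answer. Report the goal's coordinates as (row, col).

[in] sense dir=west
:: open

[in] push x=west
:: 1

[in] move dir=west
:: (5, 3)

[in] sense dir=west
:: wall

[in] sense dir=south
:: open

[in] push x=south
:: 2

[in] move dir=south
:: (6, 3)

[in] sense dir=west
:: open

[in] push x=west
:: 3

[in] move dir=west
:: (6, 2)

[in] sense dir=west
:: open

[in] push x=west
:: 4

[in] move dir=west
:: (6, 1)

[in] sense dir=west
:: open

[in] push x=west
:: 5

[in] move dir=west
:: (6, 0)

[in] sense dir=north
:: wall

[in] pop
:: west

[in] move dir=east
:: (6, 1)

[in] sense dir=north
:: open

[in] push x=north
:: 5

[in] move dir=north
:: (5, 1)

[in] sense dir=north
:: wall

[in] pop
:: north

[in] move dir=south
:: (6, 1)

[in] pop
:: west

[in] move dir=east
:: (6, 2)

[in] pop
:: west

[in] move dir=east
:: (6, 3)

[in] sense dir=east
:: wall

[in] pop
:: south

[in] move dir=north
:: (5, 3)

[in] sense dir=north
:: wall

[in] pop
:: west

[in] move dir=east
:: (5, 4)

[in] sense dir=east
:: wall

[in] sense dir=north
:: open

[in] push x=north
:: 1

[in] move dir=north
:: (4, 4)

[in] sense dir=east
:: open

[in] push x=east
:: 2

[in] move dir=east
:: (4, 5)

[in] sense dir=north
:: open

[in] push x=north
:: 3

[in] move dir=north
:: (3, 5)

[in] sense dir=west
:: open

[in] push x=west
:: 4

[in] move dir=west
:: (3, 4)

[in] sense dir=west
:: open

[in] push x=west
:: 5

[in] move dir=west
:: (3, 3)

[in] sense dir=west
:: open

[in] push x=west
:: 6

[in] move dir=west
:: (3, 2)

[in] sense dir=west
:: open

[in] push x=west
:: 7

[in] move dir=west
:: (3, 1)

[in] sense dir=west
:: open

[in] push x=west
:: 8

[in] move dir=west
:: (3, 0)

[in] sense dir=south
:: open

[in] push x=south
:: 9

[in] move dir=south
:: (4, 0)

[in] pop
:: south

[in] move dir=north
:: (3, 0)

[in] sense dir=north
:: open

[in] push x=north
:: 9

[in] move dir=north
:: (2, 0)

[in] sense dir=east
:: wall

[in] sense dir=north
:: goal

[in] move dir=north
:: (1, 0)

Answer: (1, 0)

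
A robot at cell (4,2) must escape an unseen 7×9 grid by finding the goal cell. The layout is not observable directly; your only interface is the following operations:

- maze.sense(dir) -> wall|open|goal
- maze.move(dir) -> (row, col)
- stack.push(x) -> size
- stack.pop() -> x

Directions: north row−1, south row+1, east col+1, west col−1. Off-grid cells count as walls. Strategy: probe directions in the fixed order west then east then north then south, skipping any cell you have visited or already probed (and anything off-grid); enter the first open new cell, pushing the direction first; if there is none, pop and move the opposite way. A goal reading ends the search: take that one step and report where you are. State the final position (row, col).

==> sense(west)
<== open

==> push(west)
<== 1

==> move(west)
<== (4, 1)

==> sense(west)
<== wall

==> sense(north)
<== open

==> push(north)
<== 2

==> move(north)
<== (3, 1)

==> sense(west)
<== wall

==> sense(east)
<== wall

==> sense(north)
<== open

==> push(north)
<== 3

==> move(north)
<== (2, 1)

==> sense(west)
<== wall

==> sense(east)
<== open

==> push(east)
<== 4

==> move(east)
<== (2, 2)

==> sense(east)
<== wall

==> sense(north)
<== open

==> push(north)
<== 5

==> move(north)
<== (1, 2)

==> sense(west)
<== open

==> push(west)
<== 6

==> move(west)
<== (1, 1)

==> sense(west)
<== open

==> push(west)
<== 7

==> move(west)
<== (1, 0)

==> sense(north)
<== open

==> push(north)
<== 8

==> move(north)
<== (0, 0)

==> sense(east)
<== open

==> push(east)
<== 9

==> move(east)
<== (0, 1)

==> sense(east)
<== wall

==> pop()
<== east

==> move(west)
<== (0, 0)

==> pop()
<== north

==> move(south)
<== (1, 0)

==> pop()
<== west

==> move(east)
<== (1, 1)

==> pop()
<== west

==> move(east)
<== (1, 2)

==> sense(east)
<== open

==> push(east)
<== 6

==> move(east)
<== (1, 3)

==> sense(east)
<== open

==> push(east)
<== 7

==> move(east)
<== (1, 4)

==> sense(east)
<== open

==> push(east)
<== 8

==> move(east)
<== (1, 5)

==> sense(east)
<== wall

==> sense(north)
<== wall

==> sense(south)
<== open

==> push(south)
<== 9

==> move(south)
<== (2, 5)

==> sense(west)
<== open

==> push(west)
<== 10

==> move(west)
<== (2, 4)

==> sense(south)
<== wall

==> pop()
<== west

==> move(east)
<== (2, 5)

==> sense(east)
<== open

==> push(east)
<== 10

==> move(east)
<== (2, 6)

==> sense(east)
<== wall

==> sense(south)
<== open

==> push(south)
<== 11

==> move(south)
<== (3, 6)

==> sense(west)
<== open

==> push(west)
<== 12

==> move(west)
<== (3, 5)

==> sense(south)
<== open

==> push(south)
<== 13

==> move(south)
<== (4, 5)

==> sense(west)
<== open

==> push(west)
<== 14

==> move(west)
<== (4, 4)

==> sense(west)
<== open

==> push(west)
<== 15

==> move(west)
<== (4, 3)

==> sense(north)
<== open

==> push(north)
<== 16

==> move(north)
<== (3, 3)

==> pop()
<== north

==> move(south)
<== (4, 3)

==> sense(south)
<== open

==> push(south)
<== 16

==> move(south)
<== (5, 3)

==> sense(west)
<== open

==> push(west)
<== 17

==> move(west)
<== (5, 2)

==> sense(west)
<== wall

==> sense(south)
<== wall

==> pop()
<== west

==> move(east)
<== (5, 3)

==> sense(east)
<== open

==> push(east)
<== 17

==> move(east)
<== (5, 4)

==> sense(east)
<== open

==> push(east)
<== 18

==> move(east)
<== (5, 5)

==> sense(east)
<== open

==> push(east)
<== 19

==> move(east)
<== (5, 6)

==> sense(east)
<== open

==> push(east)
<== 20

==> move(east)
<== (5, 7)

==> sense(east)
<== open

==> push(east)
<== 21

==> move(east)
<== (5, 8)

==> sense(north)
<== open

==> push(north)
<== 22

==> move(north)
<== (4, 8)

==> sense(west)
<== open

==> push(west)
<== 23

==> move(west)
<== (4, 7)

==> sense(west)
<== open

==> push(west)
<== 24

==> move(west)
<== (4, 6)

==> pop()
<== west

==> move(east)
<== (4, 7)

==> sense(north)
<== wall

==> pop()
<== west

==> move(east)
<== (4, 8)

==> sense(north)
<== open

==> push(north)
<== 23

==> move(north)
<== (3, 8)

==> sense(north)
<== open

==> push(north)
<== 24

==> move(north)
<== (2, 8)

==> sense(north)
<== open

==> push(north)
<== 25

==> move(north)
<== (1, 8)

==> sense(west)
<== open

==> push(west)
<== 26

==> move(west)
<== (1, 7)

==> sense(north)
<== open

==> push(north)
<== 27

==> move(north)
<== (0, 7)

==> sense(west)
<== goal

==> move(west)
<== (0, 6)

Answer: (0, 6)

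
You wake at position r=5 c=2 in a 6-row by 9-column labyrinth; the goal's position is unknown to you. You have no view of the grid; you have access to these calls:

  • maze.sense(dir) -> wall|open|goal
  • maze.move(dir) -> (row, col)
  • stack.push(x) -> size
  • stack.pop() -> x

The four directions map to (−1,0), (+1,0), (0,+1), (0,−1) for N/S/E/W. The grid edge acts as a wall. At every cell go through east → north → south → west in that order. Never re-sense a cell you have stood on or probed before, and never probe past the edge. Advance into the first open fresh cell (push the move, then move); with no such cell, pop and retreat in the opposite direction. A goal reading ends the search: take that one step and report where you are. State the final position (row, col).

-- 1. sense(east) -> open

-- 2. push(east) -> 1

-- 3. move(east) -> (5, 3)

-- 4. sense(east) -> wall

-- 5. sense(north) -> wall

-- 6. pop() -> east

-- 7. move(west) -> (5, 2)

-- 8. sense(north) -> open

-- 9. push(north) -> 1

-- 10. move(north) -> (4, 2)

-- 11. sense(north) -> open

-- 12. push(north) -> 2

-- 13. move(north) -> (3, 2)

-- 14. sense(east) -> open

-- 15. push(east) -> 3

-- 16. move(east) -> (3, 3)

-- 17. sense(east) -> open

-- 18. push(east) -> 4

-- 19. move(east) -> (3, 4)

-- 20. sense(east) -> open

-- 21. push(east) -> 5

-- 22. move(east) -> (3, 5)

-- 23. sense(east) -> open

-- 24. push(east) -> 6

-- 25. move(east) -> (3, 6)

-- 26. sense(east) -> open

-- 27. push(east) -> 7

-- 28. move(east) -> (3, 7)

-- 29. sense(east) -> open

-- 30. push(east) -> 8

-- 31. move(east) -> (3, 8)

-- 32. sense(north) -> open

-- 33. push(north) -> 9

-- 34. move(north) -> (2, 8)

-- 35. sense(north) -> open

-- 36. push(north) -> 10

-- 37. move(north) -> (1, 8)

-- 38. sense(north) -> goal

-- 39. move(north) -> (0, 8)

Answer: (0, 8)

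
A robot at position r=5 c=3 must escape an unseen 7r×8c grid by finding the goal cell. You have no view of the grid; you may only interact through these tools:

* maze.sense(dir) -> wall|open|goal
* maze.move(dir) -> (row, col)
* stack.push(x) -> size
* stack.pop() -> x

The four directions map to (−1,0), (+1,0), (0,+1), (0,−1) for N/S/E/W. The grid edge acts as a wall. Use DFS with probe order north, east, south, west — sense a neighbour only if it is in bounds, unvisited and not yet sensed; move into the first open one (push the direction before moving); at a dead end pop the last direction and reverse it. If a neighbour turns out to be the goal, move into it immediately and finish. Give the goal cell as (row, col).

-> maze.sense(dir='north')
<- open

-> stack.push(x='north')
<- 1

-> maze.move(dir='north')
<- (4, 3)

-> maze.sense(dir='north')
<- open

-> stack.push(x='north')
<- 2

-> maze.move(dir='north')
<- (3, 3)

-> maze.sense(dir='north')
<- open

-> stack.push(x='north')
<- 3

-> maze.move(dir='north')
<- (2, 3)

-> maze.sense(dir='north')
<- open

-> stack.push(x='north')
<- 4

-> maze.move(dir='north')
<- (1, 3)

-> maze.sense(dir='north')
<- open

-> stack.push(x='north')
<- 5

-> maze.move(dir='north')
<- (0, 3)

-> maze.sense(dir='east')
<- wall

-> maze.sense(dir='west')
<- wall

-> stack.pop()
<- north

-> maze.move(dir='south')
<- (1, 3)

-> maze.sense(dir='east')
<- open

-> stack.push(x='east')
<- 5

-> maze.move(dir='east')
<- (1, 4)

-> maze.sense(dir='east')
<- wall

-> maze.sense(dir='south')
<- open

-> stack.push(x='south')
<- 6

-> maze.move(dir='south')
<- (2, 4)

-> maze.sense(dir='east')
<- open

-> stack.push(x='east')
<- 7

-> maze.move(dir='east')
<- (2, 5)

-> maze.sense(dir='east')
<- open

-> stack.push(x='east')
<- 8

-> maze.move(dir='east')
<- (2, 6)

-> maze.sense(dir='north')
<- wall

-> maze.sense(dir='east')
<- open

-> stack.push(x='east')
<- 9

-> maze.move(dir='east')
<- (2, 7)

-> maze.sense(dir='north')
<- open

-> stack.push(x='north')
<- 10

-> maze.move(dir='north')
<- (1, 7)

-> maze.sense(dir='north')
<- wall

-> stack.pop()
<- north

-> maze.move(dir='south')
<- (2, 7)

-> maze.sense(dir='south')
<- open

-> stack.push(x='south')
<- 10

-> maze.move(dir='south')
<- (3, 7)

-> maze.sense(dir='south')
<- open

-> stack.push(x='south')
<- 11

-> maze.move(dir='south')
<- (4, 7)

-> maze.sense(dir='south')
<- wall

-> maze.sense(dir='west')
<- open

-> stack.push(x='west')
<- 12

-> maze.move(dir='west')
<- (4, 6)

-> maze.sense(dir='north')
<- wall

-> maze.sense(dir='south')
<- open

-> stack.push(x='south')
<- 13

-> maze.move(dir='south')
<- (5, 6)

-> maze.sense(dir='south')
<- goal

-> maze.move(dir='south')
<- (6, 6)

Answer: (6, 6)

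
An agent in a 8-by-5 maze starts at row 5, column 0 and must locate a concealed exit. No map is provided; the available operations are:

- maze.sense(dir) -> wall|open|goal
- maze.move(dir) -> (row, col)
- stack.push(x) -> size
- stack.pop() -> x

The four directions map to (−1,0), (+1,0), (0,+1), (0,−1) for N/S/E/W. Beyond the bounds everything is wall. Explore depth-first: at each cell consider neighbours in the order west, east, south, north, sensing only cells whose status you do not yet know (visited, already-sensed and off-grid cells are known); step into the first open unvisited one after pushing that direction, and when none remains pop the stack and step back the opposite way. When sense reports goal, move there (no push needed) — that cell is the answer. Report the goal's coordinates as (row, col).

→ maze.sense(dir=east)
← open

→ stack.push(x=east)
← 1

→ maze.move(dir=east)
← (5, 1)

→ maze.sense(dir=east)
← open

→ stack.push(x=east)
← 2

→ maze.move(dir=east)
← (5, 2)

→ maze.sense(dir=east)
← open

→ stack.push(x=east)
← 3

→ maze.move(dir=east)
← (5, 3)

→ maze.sense(dir=east)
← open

→ stack.push(x=east)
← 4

→ maze.move(dir=east)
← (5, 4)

→ maze.sense(dir=south)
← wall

→ maze.sense(dir=north)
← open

→ stack.push(x=north)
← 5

→ maze.move(dir=north)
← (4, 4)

→ maze.sense(dir=west)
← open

→ stack.push(x=west)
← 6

→ maze.move(dir=west)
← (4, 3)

→ maze.sense(dir=west)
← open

→ stack.push(x=west)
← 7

→ maze.move(dir=west)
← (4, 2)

→ maze.sense(dir=west)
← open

→ stack.push(x=west)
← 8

→ maze.move(dir=west)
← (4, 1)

→ maze.sense(dir=west)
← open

→ stack.push(x=west)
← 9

→ maze.move(dir=west)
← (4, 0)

→ maze.sense(dir=north)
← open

→ stack.push(x=north)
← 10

→ maze.move(dir=north)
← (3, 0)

→ maze.sense(dir=east)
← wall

→ maze.sense(dir=north)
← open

→ stack.push(x=north)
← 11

→ maze.move(dir=north)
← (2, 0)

→ maze.sense(dir=east)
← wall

→ maze.sense(dir=north)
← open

→ stack.push(x=north)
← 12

→ maze.move(dir=north)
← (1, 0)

→ maze.sense(dir=east)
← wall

→ maze.sense(dir=north)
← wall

→ stack.pop()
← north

→ maze.move(dir=south)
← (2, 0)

→ stack.pop()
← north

→ maze.move(dir=south)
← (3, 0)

→ stack.pop()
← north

→ maze.move(dir=south)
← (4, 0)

→ stack.pop()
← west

→ maze.move(dir=east)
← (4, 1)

→ stack.pop()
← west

→ maze.move(dir=east)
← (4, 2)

→ maze.sense(dir=north)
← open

→ stack.push(x=north)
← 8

→ maze.move(dir=north)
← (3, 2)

→ maze.sense(dir=east)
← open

→ stack.push(x=east)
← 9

→ maze.move(dir=east)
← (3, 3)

→ maze.sense(dir=east)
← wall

→ maze.sense(dir=north)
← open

→ stack.push(x=north)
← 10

→ maze.move(dir=north)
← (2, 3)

→ maze.sense(dir=west)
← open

→ stack.push(x=west)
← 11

→ maze.move(dir=west)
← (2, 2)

→ maze.sense(dir=north)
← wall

→ stack.pop()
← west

→ maze.move(dir=east)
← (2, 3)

→ maze.sense(dir=east)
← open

→ stack.push(x=east)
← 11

→ maze.move(dir=east)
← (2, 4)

→ maze.sense(dir=north)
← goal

→ maze.move(dir=north)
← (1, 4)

Answer: (1, 4)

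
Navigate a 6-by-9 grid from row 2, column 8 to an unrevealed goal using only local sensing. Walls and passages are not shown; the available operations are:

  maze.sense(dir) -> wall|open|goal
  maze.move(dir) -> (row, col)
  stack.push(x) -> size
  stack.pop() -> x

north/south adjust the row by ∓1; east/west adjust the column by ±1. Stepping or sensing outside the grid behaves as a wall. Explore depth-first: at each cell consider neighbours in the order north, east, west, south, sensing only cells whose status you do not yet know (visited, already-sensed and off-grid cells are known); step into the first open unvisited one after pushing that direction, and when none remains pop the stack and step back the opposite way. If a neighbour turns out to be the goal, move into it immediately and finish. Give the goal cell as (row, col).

[in] sense north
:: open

[in] push north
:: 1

[in] move north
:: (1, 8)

[in] sense north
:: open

[in] push north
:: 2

[in] move north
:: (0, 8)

[in] sense west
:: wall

[in] pop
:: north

[in] move south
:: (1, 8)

[in] sense west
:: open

[in] push west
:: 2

[in] move west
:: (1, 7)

[in] sense west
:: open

[in] push west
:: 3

[in] move west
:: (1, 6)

[in] sense north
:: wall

[in] sense west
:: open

[in] push west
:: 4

[in] move west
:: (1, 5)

[in] sense north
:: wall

[in] sense west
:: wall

[in] sense south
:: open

[in] push south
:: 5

[in] move south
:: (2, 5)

[in] sense east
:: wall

[in] sense west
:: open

[in] push west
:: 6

[in] move west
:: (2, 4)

[in] sense west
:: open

[in] push west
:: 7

[in] move west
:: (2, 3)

[in] sense north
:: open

[in] push north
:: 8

[in] move north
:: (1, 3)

[in] sense north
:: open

[in] push north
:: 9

[in] move north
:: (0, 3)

[in] sense east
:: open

[in] push east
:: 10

[in] move east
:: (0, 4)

[in] pop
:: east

[in] move west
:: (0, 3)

[in] sense west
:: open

[in] push west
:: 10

[in] move west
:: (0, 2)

[in] sense west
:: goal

[in] move west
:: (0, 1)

Answer: (0, 1)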